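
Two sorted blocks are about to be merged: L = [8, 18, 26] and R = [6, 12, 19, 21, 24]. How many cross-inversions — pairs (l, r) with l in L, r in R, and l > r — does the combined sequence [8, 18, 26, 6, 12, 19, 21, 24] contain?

8 split inversions

Take each right-half value and tally the left-half values above it:
r = 6: 8, 18, 26 → 3
r = 12: 18, 26 → 2
r = 19: 26 → 1
r = 21: 26 → 1
r = 24: 26 → 1
Cross-inversions: 3 + 2 + 1 + 1 + 1 = 8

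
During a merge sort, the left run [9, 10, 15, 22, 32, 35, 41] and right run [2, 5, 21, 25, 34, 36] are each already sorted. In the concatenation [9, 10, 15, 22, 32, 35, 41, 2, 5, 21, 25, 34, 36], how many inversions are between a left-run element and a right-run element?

24

Count, for every r in R, how many entries of L exceed r:
r = 2: 9, 10, 15, 22, 32, 35, 41 → 7
r = 5: 9, 10, 15, 22, 32, 35, 41 → 7
r = 21: 22, 32, 35, 41 → 4
r = 25: 32, 35, 41 → 3
r = 34: 35, 41 → 2
r = 36: 41 → 1
Cross-inversions: 7 + 7 + 4 + 3 + 2 + 1 = 24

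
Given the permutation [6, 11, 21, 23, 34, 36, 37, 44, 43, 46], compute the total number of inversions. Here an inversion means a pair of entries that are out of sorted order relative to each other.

Element-by-element contributions:
6: 0
11: 0
21: 0
23: 0
34: 0
36: 0
37: 0
44: 1
43: 0
46: 0
Sum: 0 + 0 + 0 + 0 + 0 + 0 + 0 + 1 + 0 + 0 = 1

1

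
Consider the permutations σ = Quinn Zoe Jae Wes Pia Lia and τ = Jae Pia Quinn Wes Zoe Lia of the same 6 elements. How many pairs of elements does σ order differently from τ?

6

Assign each item its position (1..6) in the first ordering, then rewrite the second ordering as that position sequence:
positions: Quinn→1, Zoe→2, Jae→3, Wes→4, Pia→5, Lia→6
second ordering as positions: [3, 5, 1, 4, 2, 6]
Discordant pairs = inversions in this position sequence.
3: 1, 2 → 2
5: 1, 4, 2 → 3
1: 0
4: 2 → 1
2: 0
6: 0
Total: 2 + 3 + 0 + 1 + 0 + 0 = 6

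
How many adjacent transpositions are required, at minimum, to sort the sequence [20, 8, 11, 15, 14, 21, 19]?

7 adjacent swaps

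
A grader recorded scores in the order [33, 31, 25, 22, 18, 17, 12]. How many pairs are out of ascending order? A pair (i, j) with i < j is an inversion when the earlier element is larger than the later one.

There are 21 inversions.

Sweep left to right; for each value list the smaller values that follow it:
33 → 31, 25, 22, 18, 17, 12 → 6
31 → 25, 22, 18, 17, 12 → 5
25 → 22, 18, 17, 12 → 4
22 → 18, 17, 12 → 3
18 → 17, 12 → 2
17 → 12 → 1
12 → none → 0
Sum: 6 + 5 + 4 + 3 + 2 + 1 + 0 = 21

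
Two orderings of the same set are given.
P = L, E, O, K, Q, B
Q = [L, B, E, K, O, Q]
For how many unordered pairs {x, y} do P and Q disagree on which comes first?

5

Assign each item its position (1..6) in the first ordering, then rewrite the second ordering as that position sequence:
positions: L→1, E→2, O→3, K→4, Q→5, B→6
second ordering as positions: [1, 6, 2, 4, 3, 5]
Discordant pairs = inversions in this position sequence.
1: 0
6: 2, 4, 3, 5 → 4
2: 0
4: 3 → 1
3: 0
5: 0
Total: 0 + 4 + 0 + 1 + 0 + 0 = 5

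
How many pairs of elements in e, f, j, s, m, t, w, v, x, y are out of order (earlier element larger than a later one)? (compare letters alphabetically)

2 inversions

For each element, count later entries that are smaller:
e → none → 0
f → none → 0
j → none → 0
s → m → 1
m → none → 0
t → none → 0
w → v → 1
v → none → 0
x → none → 0
y → none → 0
Sum: 0 + 0 + 0 + 1 + 0 + 0 + 1 + 0 + 0 + 0 = 2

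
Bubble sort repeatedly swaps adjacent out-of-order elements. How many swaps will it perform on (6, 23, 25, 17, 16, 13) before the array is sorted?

9

Minimum adjacent swaps = number of inversions (each swap of adjacent out-of-order elements removes one inversion and no swap can remove more).
Count inversions — for each element, later elements that are smaller:
6: none → 0
23: 17, 16, 13 → 3
25: 17, 16, 13 → 3
17: 16, 13 → 2
16: 13 → 1
13: none → 0
Total inversions: 0 + 3 + 3 + 2 + 1 + 0 = 9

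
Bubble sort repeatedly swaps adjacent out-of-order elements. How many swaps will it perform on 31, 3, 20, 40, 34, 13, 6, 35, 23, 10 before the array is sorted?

24

Minimum adjacent swaps = number of inversions (each swap of adjacent out-of-order elements removes one inversion and no swap can remove more).
Count inversions — for each element, later elements that are smaller:
31: 3, 20, 13, 6, 23, 10 → 6
3: none → 0
20: 13, 6, 10 → 3
40: 34, 13, 6, 35, 23, 10 → 6
34: 13, 6, 23, 10 → 4
13: 6, 10 → 2
6: none → 0
35: 23, 10 → 2
23: 10 → 1
10: none → 0
Total inversions: 6 + 0 + 3 + 6 + 4 + 2 + 0 + 2 + 1 + 0 = 24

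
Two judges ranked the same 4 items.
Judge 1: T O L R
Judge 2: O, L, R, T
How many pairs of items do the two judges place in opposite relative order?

Assign each item its position (1..4) in the first ordering, then rewrite the second ordering as that position sequence:
positions: T→1, O→2, L→3, R→4
second ordering as positions: [2, 3, 4, 1]
Discordant pairs = inversions in this position sequence.
2: 1 → 1
3: 1 → 1
4: 1 → 1
1: 0
Total: 1 + 1 + 1 + 0 = 3

3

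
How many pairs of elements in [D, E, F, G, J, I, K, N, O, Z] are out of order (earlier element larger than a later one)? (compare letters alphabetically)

Sweep left to right; for each value list the smaller values that follow it:
D: 0
E: 0
F: 0
G: 0
J: 1
I: 0
K: 0
N: 0
O: 0
Z: 0
Sum: 0 + 0 + 0 + 0 + 1 + 0 + 0 + 0 + 0 + 0 = 1

1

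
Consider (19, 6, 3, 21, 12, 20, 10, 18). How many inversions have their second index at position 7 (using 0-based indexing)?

3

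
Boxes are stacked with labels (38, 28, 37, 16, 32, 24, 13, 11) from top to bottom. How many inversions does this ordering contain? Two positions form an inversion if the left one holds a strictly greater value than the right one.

24 inversions

For each element, count later entries that are smaller:
38 → 28, 37, 16, 32, 24, 13, 11 → 7
28 → 16, 24, 13, 11 → 4
37 → 16, 32, 24, 13, 11 → 5
16 → 13, 11 → 2
32 → 24, 13, 11 → 3
24 → 13, 11 → 2
13 → 11 → 1
11 → none → 0
Sum: 7 + 4 + 5 + 2 + 3 + 2 + 1 + 0 = 24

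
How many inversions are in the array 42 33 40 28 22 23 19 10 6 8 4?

Inversions: 52

Count, for each position, how many later elements it exceeds:
42 → 33, 40, 28, 22, 23, 19, 10, 6, 8, 4 → 10
33 → 28, 22, 23, 19, 10, 6, 8, 4 → 8
40 → 28, 22, 23, 19, 10, 6, 8, 4 → 8
28 → 22, 23, 19, 10, 6, 8, 4 → 7
22 → 19, 10, 6, 8, 4 → 5
23 → 19, 10, 6, 8, 4 → 5
19 → 10, 6, 8, 4 → 4
10 → 6, 8, 4 → 3
6 → 4 → 1
8 → 4 → 1
4 → none → 0
Sum: 10 + 8 + 8 + 7 + 5 + 5 + 4 + 3 + 1 + 1 + 0 = 52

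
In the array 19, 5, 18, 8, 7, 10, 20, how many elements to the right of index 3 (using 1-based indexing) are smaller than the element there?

The element at index 3 is 18.
Elements after it: 8, 7, 10, 20
Those smaller than 18: 8, 7, 10

3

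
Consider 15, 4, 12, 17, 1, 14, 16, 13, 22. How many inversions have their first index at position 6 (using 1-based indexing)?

1 such element

The element at index 6 is 14.
Elements after it: 16, 13, 22
Those smaller than 14: 13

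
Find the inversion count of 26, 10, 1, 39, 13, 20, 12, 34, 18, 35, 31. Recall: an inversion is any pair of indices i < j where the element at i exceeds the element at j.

20 inversions

For each element, count later entries that are smaller:
26: 6
10: 1
1: 0
39: 7
13: 1
20: 2
12: 0
34: 2
18: 0
35: 1
31: 0
Sum: 6 + 1 + 0 + 7 + 1 + 2 + 0 + 2 + 0 + 1 + 0 = 20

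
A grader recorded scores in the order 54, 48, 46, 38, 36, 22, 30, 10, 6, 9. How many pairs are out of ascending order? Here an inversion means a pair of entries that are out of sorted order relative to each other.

There are 43 out-of-order pairs.

For each element, count later entries that are smaller:
54: 9
48: 8
46: 7
38: 6
36: 5
22: 3
30: 3
10: 2
6: 0
9: 0
Sum: 9 + 8 + 7 + 6 + 5 + 3 + 3 + 2 + 0 + 0 = 43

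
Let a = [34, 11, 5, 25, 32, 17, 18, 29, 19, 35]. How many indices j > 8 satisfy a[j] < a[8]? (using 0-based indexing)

The element at index 8 is 19.
Elements after it: 35
None of them are smaller than 19.

0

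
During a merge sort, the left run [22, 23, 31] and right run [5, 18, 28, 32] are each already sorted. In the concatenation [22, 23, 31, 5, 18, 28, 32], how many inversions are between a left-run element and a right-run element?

For each element r of the right run, count left-run elements greater than r:
r = 5: 22, 23, 31 → 3
r = 18: 22, 23, 31 → 3
r = 28: 31 → 1
r = 32: none → 0
Cross-inversions: 3 + 3 + 1 + 0 = 7

Split inversions: 7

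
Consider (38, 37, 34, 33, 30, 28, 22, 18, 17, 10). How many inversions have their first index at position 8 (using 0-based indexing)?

The element at index 8 is 17.
Elements after it: 10
Those smaller than 17: 10

1 such element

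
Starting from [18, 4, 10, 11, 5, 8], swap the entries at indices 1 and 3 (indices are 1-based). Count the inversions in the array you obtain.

Positions 1 and 3 hold 18 and 10; after swapping, the array is [10, 4, 18, 11, 5, 8].
Count, for each position, how many later elements it exceeds:
10 → 4, 5, 8 → 3
4 → none → 0
18 → 11, 5, 8 → 3
11 → 5, 8 → 2
5 → none → 0
8 → none → 0
Sum: 3 + 0 + 3 + 2 + 0 + 0 = 8

There are 8 inversions.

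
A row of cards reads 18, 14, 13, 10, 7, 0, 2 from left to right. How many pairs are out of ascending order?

Out-of-order pairs: 20

Sweep left to right; for each value list the smaller values that follow it:
18: 6
14: 5
13: 4
10: 3
7: 2
0: 0
2: 0
Sum: 6 + 5 + 4 + 3 + 2 + 0 + 0 = 20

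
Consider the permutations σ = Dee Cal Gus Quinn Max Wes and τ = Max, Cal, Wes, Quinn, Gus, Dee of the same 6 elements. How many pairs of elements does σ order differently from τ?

Assign each item its position (1..6) in the first ordering, then rewrite the second ordering as that position sequence:
positions: Dee→1, Cal→2, Gus→3, Quinn→4, Max→5, Wes→6
second ordering as positions: [5, 2, 6, 4, 3, 1]
Discordant pairs = inversions in this position sequence.
5: 2, 4, 3, 1 → 4
2: 1 → 1
6: 4, 3, 1 → 3
4: 3, 1 → 2
3: 1 → 1
1: 0
Total: 4 + 1 + 3 + 2 + 1 + 0 = 11

Discordant pairs: 11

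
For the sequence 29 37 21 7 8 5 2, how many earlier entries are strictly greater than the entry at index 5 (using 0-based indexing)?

5 such elements

The element at index 5 is 5.
Elements before it: 29, 37, 21, 7, 8
Those larger than 5: 29, 37, 21, 7, 8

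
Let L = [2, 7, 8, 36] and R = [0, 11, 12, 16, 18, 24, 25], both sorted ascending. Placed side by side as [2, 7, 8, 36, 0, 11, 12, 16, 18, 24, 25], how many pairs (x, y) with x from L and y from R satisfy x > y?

There are 10 cross-inversions.

Count, for every r in R, how many entries of L exceed r:
r = 0: 2, 7, 8, 36 → 4
r = 11: 36 → 1
r = 12: 36 → 1
r = 16: 36 → 1
r = 18: 36 → 1
r = 24: 36 → 1
r = 25: 36 → 1
Cross-inversions: 4 + 1 + 1 + 1 + 1 + 1 + 1 = 10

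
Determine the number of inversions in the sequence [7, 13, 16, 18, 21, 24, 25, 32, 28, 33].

1 inversion

Element-by-element contributions:
7 → none → 0
13 → none → 0
16 → none → 0
18 → none → 0
21 → none → 0
24 → none → 0
25 → none → 0
32 → 28 → 1
28 → none → 0
33 → none → 0
Sum: 0 + 0 + 0 + 0 + 0 + 0 + 0 + 1 + 0 + 0 = 1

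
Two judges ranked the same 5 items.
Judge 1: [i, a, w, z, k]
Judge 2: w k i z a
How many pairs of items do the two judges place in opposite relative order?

6 discordant pairs

Assign each item its position (1..5) in the first ordering, then rewrite the second ordering as that position sequence:
positions: i→1, a→2, w→3, z→4, k→5
second ordering as positions: [3, 5, 1, 4, 2]
Discordant pairs = inversions in this position sequence.
3: 1, 2 → 2
5: 1, 4, 2 → 3
1: 0
4: 2 → 1
2: 0
Total: 2 + 3 + 0 + 1 + 0 = 6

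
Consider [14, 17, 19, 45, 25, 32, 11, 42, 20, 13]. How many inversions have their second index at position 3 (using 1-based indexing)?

The element at index 3 is 19.
Elements before it: 14, 17
None of them are larger than 19.

0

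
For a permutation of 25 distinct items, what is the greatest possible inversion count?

300

The maximum occurs when the array is in strictly decreasing order: every one of the C(25, 2) pairs is inverted.
C(25, 2) = 25·24/2 = 300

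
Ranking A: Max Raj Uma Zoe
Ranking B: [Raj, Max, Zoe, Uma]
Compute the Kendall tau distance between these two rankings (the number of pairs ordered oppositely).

Assign each item its position (1..4) in the first ordering, then rewrite the second ordering as that position sequence:
positions: Max→1, Raj→2, Uma→3, Zoe→4
second ordering as positions: [2, 1, 4, 3]
Discordant pairs = inversions in this position sequence.
2: 1 → 1
1: 0
4: 3 → 1
3: 0
Total: 1 + 0 + 1 + 0 = 2

Discordant pairs: 2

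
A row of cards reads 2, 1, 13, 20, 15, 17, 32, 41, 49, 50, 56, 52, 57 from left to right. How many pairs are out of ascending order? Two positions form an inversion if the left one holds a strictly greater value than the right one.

Inversions: 4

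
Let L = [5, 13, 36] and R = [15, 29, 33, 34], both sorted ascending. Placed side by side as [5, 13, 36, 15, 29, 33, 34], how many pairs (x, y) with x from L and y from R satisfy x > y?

Take each right-half value and tally the left-half values above it:
r = 15: 36 → 1
r = 29: 36 → 1
r = 33: 36 → 1
r = 34: 36 → 1
Cross-inversions: 1 + 1 + 1 + 1 = 4

4 cross-inversions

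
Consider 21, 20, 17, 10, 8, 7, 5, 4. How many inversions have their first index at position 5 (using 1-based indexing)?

3 such elements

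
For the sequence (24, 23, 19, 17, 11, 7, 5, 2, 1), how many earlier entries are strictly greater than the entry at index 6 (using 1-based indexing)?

5

The element at index 6 is 7.
Elements before it: 24, 23, 19, 17, 11
Those larger than 7: 24, 23, 19, 17, 11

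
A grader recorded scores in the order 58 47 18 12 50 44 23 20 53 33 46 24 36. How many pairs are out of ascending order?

42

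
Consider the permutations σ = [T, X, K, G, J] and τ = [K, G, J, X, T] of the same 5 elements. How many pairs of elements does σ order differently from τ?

Discordant pairs: 7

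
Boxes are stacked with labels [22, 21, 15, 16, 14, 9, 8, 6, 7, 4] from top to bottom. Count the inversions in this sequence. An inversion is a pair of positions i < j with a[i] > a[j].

43

Sweep left to right; for each value list the smaller values that follow it:
22: 9
21: 8
15: 6
16: 6
14: 5
9: 4
8: 3
6: 1
7: 1
4: 0
Sum: 9 + 8 + 6 + 6 + 5 + 4 + 3 + 1 + 1 + 0 = 43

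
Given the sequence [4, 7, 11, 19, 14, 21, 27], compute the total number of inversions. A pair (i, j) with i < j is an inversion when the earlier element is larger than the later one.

1

Count, for each position, how many later elements it exceeds:
4: 0
7: 0
11: 0
19: 1
14: 0
21: 0
27: 0
Sum: 0 + 0 + 0 + 1 + 0 + 0 + 0 = 1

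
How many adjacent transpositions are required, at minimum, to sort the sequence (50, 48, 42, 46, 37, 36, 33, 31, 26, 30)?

43 swaps

Each adjacent swap fixes exactly one inversion, so the minimum swap count equals the number of inversions.
Count inversions — for each element, later elements that are smaller:
50: 48, 42, 46, 37, 36, 33, 31, 26, 30 → 9
48: 42, 46, 37, 36, 33, 31, 26, 30 → 8
42: 37, 36, 33, 31, 26, 30 → 6
46: 37, 36, 33, 31, 26, 30 → 6
37: 36, 33, 31, 26, 30 → 5
36: 33, 31, 26, 30 → 4
33: 31, 26, 30 → 3
31: 26, 30 → 2
26: none → 0
30: none → 0
Total inversions: 9 + 8 + 6 + 6 + 5 + 4 + 3 + 2 + 0 + 0 = 43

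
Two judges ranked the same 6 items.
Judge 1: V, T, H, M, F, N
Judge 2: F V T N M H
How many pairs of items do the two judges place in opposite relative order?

7 discordant pairs

Assign each item its position (1..6) in the first ordering, then rewrite the second ordering as that position sequence:
positions: V→1, T→2, H→3, M→4, F→5, N→6
second ordering as positions: [5, 1, 2, 6, 4, 3]
Discordant pairs = inversions in this position sequence.
5: 1, 2, 4, 3 → 4
1: 0
2: 0
6: 4, 3 → 2
4: 3 → 1
3: 0
Total: 4 + 0 + 0 + 2 + 1 + 0 = 7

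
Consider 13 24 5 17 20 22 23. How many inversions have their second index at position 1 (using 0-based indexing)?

The element at index 1 is 24.
Elements before it: 13
None of them are larger than 24.

0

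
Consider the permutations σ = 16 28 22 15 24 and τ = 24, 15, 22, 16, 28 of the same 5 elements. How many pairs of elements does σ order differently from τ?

9 discordant pairs

Assign each item its position (1..5) in the first ordering, then rewrite the second ordering as that position sequence:
positions: 16→1, 28→2, 22→3, 15→4, 24→5
second ordering as positions: [5, 4, 3, 1, 2]
Discordant pairs = inversions in this position sequence.
5: 4, 3, 1, 2 → 4
4: 3, 1, 2 → 3
3: 1, 2 → 2
1: 0
2: 0
Total: 4 + 3 + 2 + 0 + 0 = 9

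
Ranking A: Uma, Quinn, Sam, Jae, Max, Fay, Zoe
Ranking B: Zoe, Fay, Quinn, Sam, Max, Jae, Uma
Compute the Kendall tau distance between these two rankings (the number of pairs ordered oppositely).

16 discordant pairs

Assign each item its position (1..7) in the first ordering, then rewrite the second ordering as that position sequence:
positions: Uma→1, Quinn→2, Sam→3, Jae→4, Max→5, Fay→6, Zoe→7
second ordering as positions: [7, 6, 2, 3, 5, 4, 1]
Discordant pairs = inversions in this position sequence.
7: 6, 2, 3, 5, 4, 1 → 6
6: 2, 3, 5, 4, 1 → 5
2: 1 → 1
3: 1 → 1
5: 4, 1 → 2
4: 1 → 1
1: 0
Total: 6 + 5 + 1 + 1 + 2 + 1 + 0 = 16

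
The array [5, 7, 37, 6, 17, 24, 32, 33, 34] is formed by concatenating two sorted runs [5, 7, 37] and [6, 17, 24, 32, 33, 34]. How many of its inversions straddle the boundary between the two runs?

For each element r of the right run, count left-run elements greater than r:
r = 6: 7, 37 → 2
r = 17: 37 → 1
r = 24: 37 → 1
r = 32: 37 → 1
r = 33: 37 → 1
r = 34: 37 → 1
Cross-inversions: 2 + 1 + 1 + 1 + 1 + 1 = 7

7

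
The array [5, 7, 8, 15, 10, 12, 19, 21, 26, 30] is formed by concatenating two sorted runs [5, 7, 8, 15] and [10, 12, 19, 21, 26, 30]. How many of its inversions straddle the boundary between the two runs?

Cross-inversions: 2

Count, for every r in R, how many entries of L exceed r:
r = 10: 15 → 1
r = 12: 15 → 1
r = 19: none → 0
r = 21: none → 0
r = 26: none → 0
r = 30: none → 0
Cross-inversions: 1 + 1 + 0 + 0 + 0 + 0 = 2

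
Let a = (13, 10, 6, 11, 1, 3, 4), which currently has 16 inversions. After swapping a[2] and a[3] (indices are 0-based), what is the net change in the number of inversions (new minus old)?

Positions 2 and 3 hold 6 and 11; after swapping, the array is [13, 10, 11, 6, 1, 3, 4].
Element-by-element contributions:
13: 6
10: 4
11: 4
6: 3
1: 0
3: 0
4: 0
Sum: 6 + 4 + 4 + 3 + 0 + 0 + 0 = 17
Change: 17 − 16 = +1

+1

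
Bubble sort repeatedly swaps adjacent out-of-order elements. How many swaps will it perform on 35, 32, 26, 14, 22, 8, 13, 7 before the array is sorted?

Minimum adjacent swaps = number of inversions (each swap of adjacent out-of-order elements removes one inversion and no swap can remove more).
Count inversions — for each element, later elements that are smaller:
35: 32, 26, 14, 22, 8, 13, 7 → 7
32: 26, 14, 22, 8, 13, 7 → 6
26: 14, 22, 8, 13, 7 → 5
14: 8, 13, 7 → 3
22: 8, 13, 7 → 3
8: 7 → 1
13: 7 → 1
7: none → 0
Total inversions: 7 + 6 + 5 + 3 + 3 + 1 + 1 + 0 = 26

There are 26 swaps.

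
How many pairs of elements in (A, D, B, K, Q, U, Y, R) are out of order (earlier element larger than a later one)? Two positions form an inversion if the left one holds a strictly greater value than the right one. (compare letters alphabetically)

For each element, count later entries that are smaller:
A: 0
D: 1
B: 0
K: 0
Q: 0
U: 1
Y: 1
R: 0
Sum: 0 + 1 + 0 + 0 + 0 + 1 + 1 + 0 = 3

3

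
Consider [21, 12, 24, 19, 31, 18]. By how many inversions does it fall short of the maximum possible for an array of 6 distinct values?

8

Maximum inversions for 6 distinct elements is C(6, 2) = 6·5/2 = 15.
Current inversions — for each element, count later smaller elements:
21: 3
12: 0
24: 2
19: 1
31: 1
18: 0
Current total: 3 + 0 + 2 + 1 + 1 + 0 = 7
Shortfall: 15 − 7 = 8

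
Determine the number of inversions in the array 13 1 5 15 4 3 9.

11

Count, for each position, how many later elements it exceeds:
13: 5
1: 0
5: 2
15: 3
4: 1
3: 0
9: 0
Sum: 5 + 0 + 2 + 3 + 1 + 0 + 0 = 11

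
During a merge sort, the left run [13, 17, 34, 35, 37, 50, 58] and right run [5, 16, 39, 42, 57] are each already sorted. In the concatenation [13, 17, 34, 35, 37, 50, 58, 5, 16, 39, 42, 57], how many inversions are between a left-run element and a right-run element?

18

Take each right-half value and tally the left-half values above it:
r = 5: 13, 17, 34, 35, 37, 50, 58 → 7
r = 16: 17, 34, 35, 37, 50, 58 → 6
r = 39: 50, 58 → 2
r = 42: 50, 58 → 2
r = 57: 58 → 1
Cross-inversions: 7 + 6 + 2 + 2 + 1 = 18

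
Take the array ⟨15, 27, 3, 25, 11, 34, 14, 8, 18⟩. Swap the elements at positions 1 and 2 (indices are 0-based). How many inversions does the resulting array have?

There are 18 inversions.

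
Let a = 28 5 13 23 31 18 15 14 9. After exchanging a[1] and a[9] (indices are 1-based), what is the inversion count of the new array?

11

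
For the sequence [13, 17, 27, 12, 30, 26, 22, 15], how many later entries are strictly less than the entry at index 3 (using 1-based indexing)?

4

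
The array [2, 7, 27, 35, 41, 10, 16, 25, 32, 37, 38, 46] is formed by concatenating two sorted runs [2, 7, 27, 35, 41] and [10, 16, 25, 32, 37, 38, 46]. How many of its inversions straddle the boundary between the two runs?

13

Count, for every r in R, how many entries of L exceed r:
r = 10: 27, 35, 41 → 3
r = 16: 27, 35, 41 → 3
r = 25: 27, 35, 41 → 3
r = 32: 35, 41 → 2
r = 37: 41 → 1
r = 38: 41 → 1
r = 46: none → 0
Cross-inversions: 3 + 3 + 3 + 2 + 1 + 1 + 0 = 13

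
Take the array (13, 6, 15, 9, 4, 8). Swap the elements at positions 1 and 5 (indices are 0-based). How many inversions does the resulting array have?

Positions 1 and 5 hold 6 and 8; after swapping, the array is [13, 8, 15, 9, 4, 6].
For each element, count later entries that are smaller:
13: 4
8: 2
15: 3
9: 2
4: 0
6: 0
Sum: 4 + 2 + 3 + 2 + 0 + 0 = 11

11 inversions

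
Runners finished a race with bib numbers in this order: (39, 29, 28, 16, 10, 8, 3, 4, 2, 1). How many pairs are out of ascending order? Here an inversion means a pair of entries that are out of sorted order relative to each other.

Count, for each position, how many later elements it exceeds:
39 → 29, 28, 16, 10, 8, 3, 4, 2, 1 → 9
29 → 28, 16, 10, 8, 3, 4, 2, 1 → 8
28 → 16, 10, 8, 3, 4, 2, 1 → 7
16 → 10, 8, 3, 4, 2, 1 → 6
10 → 8, 3, 4, 2, 1 → 5
8 → 3, 4, 2, 1 → 4
3 → 2, 1 → 2
4 → 2, 1 → 2
2 → 1 → 1
1 → none → 0
Sum: 9 + 8 + 7 + 6 + 5 + 4 + 2 + 2 + 1 + 0 = 44

44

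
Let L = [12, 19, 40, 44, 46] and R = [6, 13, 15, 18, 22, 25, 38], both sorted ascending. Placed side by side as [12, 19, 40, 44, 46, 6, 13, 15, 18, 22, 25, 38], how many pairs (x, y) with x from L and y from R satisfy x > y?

26 split inversions

Count, for every r in R, how many entries of L exceed r:
r = 6: 12, 19, 40, 44, 46 → 5
r = 13: 19, 40, 44, 46 → 4
r = 15: 19, 40, 44, 46 → 4
r = 18: 19, 40, 44, 46 → 4
r = 22: 40, 44, 46 → 3
r = 25: 40, 44, 46 → 3
r = 38: 40, 44, 46 → 3
Cross-inversions: 5 + 4 + 4 + 4 + 3 + 3 + 3 = 26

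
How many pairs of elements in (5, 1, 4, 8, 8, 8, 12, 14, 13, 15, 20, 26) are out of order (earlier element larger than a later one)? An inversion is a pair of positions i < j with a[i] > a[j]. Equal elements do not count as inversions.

Inversions: 3

Element-by-element contributions:
5 → 1, 4 → 2
1 → none → 0
4 → none → 0
8 → none → 0
8 → none → 0
8 → none → 0
12 → none → 0
14 → 13 → 1
13 → none → 0
15 → none → 0
20 → none → 0
26 → none → 0
Sum: 2 + 0 + 0 + 0 + 0 + 0 + 0 + 1 + 0 + 0 + 0 + 0 = 3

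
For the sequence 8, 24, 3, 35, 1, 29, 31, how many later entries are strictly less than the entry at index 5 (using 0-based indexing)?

The element at index 5 is 29.
Elements after it: 31
None of them are smaller than 29.

0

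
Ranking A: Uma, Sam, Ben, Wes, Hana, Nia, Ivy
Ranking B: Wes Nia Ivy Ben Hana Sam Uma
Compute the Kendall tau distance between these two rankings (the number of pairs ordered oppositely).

16 discordant pairs

Assign each item its position (1..7) in the first ordering, then rewrite the second ordering as that position sequence:
positions: Uma→1, Sam→2, Ben→3, Wes→4, Hana→5, Nia→6, Ivy→7
second ordering as positions: [4, 6, 7, 3, 5, 2, 1]
Discordant pairs = inversions in this position sequence.
4: 3, 2, 1 → 3
6: 3, 5, 2, 1 → 4
7: 3, 5, 2, 1 → 4
3: 2, 1 → 2
5: 2, 1 → 2
2: 1 → 1
1: 0
Total: 3 + 4 + 4 + 2 + 2 + 1 + 0 = 16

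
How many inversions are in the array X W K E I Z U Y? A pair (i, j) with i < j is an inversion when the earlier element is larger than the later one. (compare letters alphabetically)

13 inversions

Sweep left to right; for each value list the smaller values that follow it:
X: 5
W: 4
K: 2
E: 0
I: 0
Z: 2
U: 0
Y: 0
Sum: 5 + 4 + 2 + 0 + 0 + 2 + 0 + 0 = 13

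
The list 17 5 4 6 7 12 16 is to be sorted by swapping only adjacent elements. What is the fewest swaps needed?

7 adjacent swaps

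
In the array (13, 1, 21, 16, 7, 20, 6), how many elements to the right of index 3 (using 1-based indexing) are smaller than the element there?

4 such elements

The element at index 3 is 21.
Elements after it: 16, 7, 20, 6
Those smaller than 21: 16, 7, 20, 6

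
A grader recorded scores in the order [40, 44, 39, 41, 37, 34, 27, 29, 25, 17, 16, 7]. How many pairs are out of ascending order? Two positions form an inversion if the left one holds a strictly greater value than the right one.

Inversions: 62

For each element, count later entries that are smaller:
40: 9
44: 10
39: 8
41: 8
37: 7
34: 6
27: 4
29: 4
25: 3
17: 2
16: 1
7: 0
Sum: 9 + 10 + 8 + 8 + 7 + 6 + 4 + 4 + 3 + 2 + 1 + 0 = 62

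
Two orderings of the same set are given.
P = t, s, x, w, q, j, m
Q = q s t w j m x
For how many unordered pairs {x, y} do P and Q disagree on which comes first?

8 disagreeing pairs

Assign each item its position (1..7) in the first ordering, then rewrite the second ordering as that position sequence:
positions: t→1, s→2, x→3, w→4, q→5, j→6, m→7
second ordering as positions: [5, 2, 1, 4, 6, 7, 3]
Discordant pairs = inversions in this position sequence.
5: 2, 1, 4, 3 → 4
2: 1 → 1
1: 0
4: 3 → 1
6: 3 → 1
7: 3 → 1
3: 0
Total: 4 + 1 + 0 + 1 + 1 + 1 + 0 = 8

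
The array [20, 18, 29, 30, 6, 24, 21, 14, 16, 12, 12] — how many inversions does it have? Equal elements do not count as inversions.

38 inversions

For each element, count later entries that are smaller:
20: 6
18: 5
29: 7
30: 7
6: 0
24: 5
21: 4
14: 2
16: 2
12: 0
12: 0
Sum: 6 + 5 + 7 + 7 + 0 + 5 + 4 + 2 + 2 + 0 + 0 = 38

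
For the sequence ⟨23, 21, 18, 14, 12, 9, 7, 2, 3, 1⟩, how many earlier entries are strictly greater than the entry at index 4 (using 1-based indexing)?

The element at index 4 is 14.
Elements before it: 23, 21, 18
Those larger than 14: 23, 21, 18

3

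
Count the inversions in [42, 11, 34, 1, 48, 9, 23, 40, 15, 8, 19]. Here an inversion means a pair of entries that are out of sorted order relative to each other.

Out-of-order pairs: 32

Sweep left to right; for each value list the smaller values that follow it:
42 → 11, 34, 1, 9, 23, 40, 15, 8, 19 → 9
11 → 1, 9, 8 → 3
34 → 1, 9, 23, 15, 8, 19 → 6
1 → none → 0
48 → 9, 23, 40, 15, 8, 19 → 6
9 → 8 → 1
23 → 15, 8, 19 → 3
40 → 15, 8, 19 → 3
15 → 8 → 1
8 → none → 0
19 → none → 0
Sum: 9 + 3 + 6 + 0 + 6 + 1 + 3 + 3 + 1 + 0 + 0 = 32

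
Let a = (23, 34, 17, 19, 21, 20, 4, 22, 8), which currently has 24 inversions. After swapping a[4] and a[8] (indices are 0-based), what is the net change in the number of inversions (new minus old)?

-3

Positions 4 and 8 hold 21 and 8; after swapping, the array is [23, 34, 17, 19, 8, 20, 4, 22, 21].
Count, for each position, how many later elements it exceeds:
23 → 17, 19, 8, 20, 4, 22, 21 → 7
34 → 17, 19, 8, 20, 4, 22, 21 → 7
17 → 8, 4 → 2
19 → 8, 4 → 2
8 → 4 → 1
20 → 4 → 1
4 → none → 0
22 → 21 → 1
21 → none → 0
Sum: 7 + 7 + 2 + 2 + 1 + 1 + 0 + 1 + 0 = 21
Change: 21 − 24 = -3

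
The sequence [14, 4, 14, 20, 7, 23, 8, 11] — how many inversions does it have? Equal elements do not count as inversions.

12

For each element, count later entries that are smaller:
14 → 4, 7, 8, 11 → 4
4 → none → 0
14 → 7, 8, 11 → 3
20 → 7, 8, 11 → 3
7 → none → 0
23 → 8, 11 → 2
8 → none → 0
11 → none → 0
Sum: 4 + 0 + 3 + 3 + 0 + 2 + 0 + 0 = 12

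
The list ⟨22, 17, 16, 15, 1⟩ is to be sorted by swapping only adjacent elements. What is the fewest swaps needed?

Each adjacent swap fixes exactly one inversion, so the minimum swap count equals the number of inversions.
Count inversions — for each element, later elements that are smaller:
22: 17, 16, 15, 1 → 4
17: 16, 15, 1 → 3
16: 15, 1 → 2
15: 1 → 1
1: none → 0
Total inversions: 4 + 3 + 2 + 1 + 0 = 10

10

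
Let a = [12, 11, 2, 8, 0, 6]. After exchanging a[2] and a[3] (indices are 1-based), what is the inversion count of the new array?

Positions 2 and 3 hold 11 and 2; after swapping, the array is [12, 2, 11, 8, 0, 6].
For each element, count later entries that are smaller:
12 → 2, 11, 8, 0, 6 → 5
2 → 0 → 1
11 → 8, 0, 6 → 3
8 → 0, 6 → 2
0 → none → 0
6 → none → 0
Sum: 5 + 1 + 3 + 2 + 0 + 0 = 11

Inversions: 11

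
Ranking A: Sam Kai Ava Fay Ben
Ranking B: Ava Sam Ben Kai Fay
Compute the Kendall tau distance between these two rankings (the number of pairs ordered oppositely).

Assign each item its position (1..5) in the first ordering, then rewrite the second ordering as that position sequence:
positions: Sam→1, Kai→2, Ava→3, Fay→4, Ben→5
second ordering as positions: [3, 1, 5, 2, 4]
Discordant pairs = inversions in this position sequence.
3: 1, 2 → 2
1: 0
5: 2, 4 → 2
2: 0
4: 0
Total: 2 + 0 + 2 + 0 + 0 = 4

4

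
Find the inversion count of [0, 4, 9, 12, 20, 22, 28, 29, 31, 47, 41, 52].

1

Count, for each position, how many later elements it exceeds:
0: 0
4: 0
9: 0
12: 0
20: 0
22: 0
28: 0
29: 0
31: 0
47: 1
41: 0
52: 0
Sum: 0 + 0 + 0 + 0 + 0 + 0 + 0 + 0 + 0 + 1 + 0 + 0 = 1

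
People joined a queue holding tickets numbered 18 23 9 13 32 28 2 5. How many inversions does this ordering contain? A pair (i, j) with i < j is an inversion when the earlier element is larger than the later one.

Sweep left to right; for each value list the smaller values that follow it:
18 → 9, 13, 2, 5 → 4
23 → 9, 13, 2, 5 → 4
9 → 2, 5 → 2
13 → 2, 5 → 2
32 → 28, 2, 5 → 3
28 → 2, 5 → 2
2 → none → 0
5 → none → 0
Sum: 4 + 4 + 2 + 2 + 3 + 2 + 0 + 0 = 17

17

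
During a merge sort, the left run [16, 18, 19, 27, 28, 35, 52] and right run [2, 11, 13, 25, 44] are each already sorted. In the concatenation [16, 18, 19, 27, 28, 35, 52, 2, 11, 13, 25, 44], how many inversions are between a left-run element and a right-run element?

Count, for every r in R, how many entries of L exceed r:
r = 2: 16, 18, 19, 27, 28, 35, 52 → 7
r = 11: 16, 18, 19, 27, 28, 35, 52 → 7
r = 13: 16, 18, 19, 27, 28, 35, 52 → 7
r = 25: 27, 28, 35, 52 → 4
r = 44: 52 → 1
Cross-inversions: 7 + 7 + 7 + 4 + 1 = 26

26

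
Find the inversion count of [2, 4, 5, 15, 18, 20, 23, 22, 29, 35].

Count, for each position, how many later elements it exceeds:
2: 0
4: 0
5: 0
15: 0
18: 0
20: 0
23: 1
22: 0
29: 0
35: 0
Sum: 0 + 0 + 0 + 0 + 0 + 0 + 1 + 0 + 0 + 0 = 1

There is 1 inversion.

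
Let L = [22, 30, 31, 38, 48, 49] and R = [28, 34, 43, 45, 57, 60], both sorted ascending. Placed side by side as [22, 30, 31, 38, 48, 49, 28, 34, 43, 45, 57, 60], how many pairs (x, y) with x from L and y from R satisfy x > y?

For each element r of the right run, count left-run elements greater than r:
r = 28: 30, 31, 38, 48, 49 → 5
r = 34: 38, 48, 49 → 3
r = 43: 48, 49 → 2
r = 45: 48, 49 → 2
r = 57: none → 0
r = 60: none → 0
Cross-inversions: 5 + 3 + 2 + 2 + 0 + 0 = 12

12 cross-inversions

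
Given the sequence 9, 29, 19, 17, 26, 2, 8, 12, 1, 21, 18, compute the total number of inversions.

For each element, count later entries that are smaller:
9: 3
29: 9
19: 6
17: 4
26: 6
2: 1
8: 1
12: 1
1: 0
21: 1
18: 0
Sum: 3 + 9 + 6 + 4 + 6 + 1 + 1 + 1 + 0 + 1 + 0 = 32

32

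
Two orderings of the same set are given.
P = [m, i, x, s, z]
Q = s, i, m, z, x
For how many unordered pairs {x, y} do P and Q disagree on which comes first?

5

Assign each item its position (1..5) in the first ordering, then rewrite the second ordering as that position sequence:
positions: m→1, i→2, x→3, s→4, z→5
second ordering as positions: [4, 2, 1, 5, 3]
Discordant pairs = inversions in this position sequence.
4: 2, 1, 3 → 3
2: 1 → 1
1: 0
5: 3 → 1
3: 0
Total: 3 + 1 + 0 + 1 + 0 = 5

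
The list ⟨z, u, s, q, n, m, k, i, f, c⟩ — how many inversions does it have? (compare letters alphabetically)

Count, for each position, how many later elements it exceeds:
z: 9
u: 8
s: 7
q: 6
n: 5
m: 4
k: 3
i: 2
f: 1
c: 0
Sum: 9 + 8 + 7 + 6 + 5 + 4 + 3 + 2 + 1 + 0 = 45

45 out-of-order pairs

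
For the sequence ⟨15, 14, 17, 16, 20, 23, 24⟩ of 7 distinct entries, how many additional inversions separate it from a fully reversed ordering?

19 inversions short

Maximum inversions for 7 distinct elements is C(7, 2) = 7·6/2 = 21.
Current inversions — for each element, count later smaller elements:
15: 1
14: 0
17: 1
16: 0
20: 0
23: 0
24: 0
Current total: 1 + 0 + 1 + 0 + 0 + 0 + 0 = 2
Shortfall: 21 − 2 = 19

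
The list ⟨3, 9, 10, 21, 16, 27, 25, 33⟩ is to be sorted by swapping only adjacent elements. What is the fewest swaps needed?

2 adjacent swaps

Minimum adjacent swaps = number of inversions (each swap of adjacent out-of-order elements removes one inversion and no swap can remove more).
Count inversions — for each element, later elements that are smaller:
3: none → 0
9: none → 0
10: none → 0
21: 16 → 1
16: none → 0
27: 25 → 1
25: none → 0
33: none → 0
Total inversions: 0 + 0 + 0 + 1 + 0 + 1 + 0 + 0 = 2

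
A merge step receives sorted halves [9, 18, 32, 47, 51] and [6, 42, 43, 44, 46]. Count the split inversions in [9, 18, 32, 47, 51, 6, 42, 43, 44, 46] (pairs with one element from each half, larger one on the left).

For each element r of the right run, count left-run elements greater than r:
r = 6: 9, 18, 32, 47, 51 → 5
r = 42: 47, 51 → 2
r = 43: 47, 51 → 2
r = 44: 47, 51 → 2
r = 46: 47, 51 → 2
Cross-inversions: 5 + 2 + 2 + 2 + 2 = 13

There are 13 cross-inversions.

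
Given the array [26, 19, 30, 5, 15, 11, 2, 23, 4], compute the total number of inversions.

26 out-of-order pairs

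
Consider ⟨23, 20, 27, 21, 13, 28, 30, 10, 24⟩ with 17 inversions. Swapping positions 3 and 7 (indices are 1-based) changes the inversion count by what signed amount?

Positions 3 and 7 hold 27 and 30; after swapping, the array is [23, 20, 30, 21, 13, 28, 27, 10, 24].
Count, for each position, how many later elements it exceeds:
23 → 20, 21, 13, 10 → 4
20 → 13, 10 → 2
30 → 21, 13, 28, 27, 10, 24 → 6
21 → 13, 10 → 2
13 → 10 → 1
28 → 27, 10, 24 → 3
27 → 10, 24 → 2
10 → none → 0
24 → none → 0
Sum: 4 + 2 + 6 + 2 + 1 + 3 + 2 + 0 + 0 = 20
Change: 20 − 17 = +3

+3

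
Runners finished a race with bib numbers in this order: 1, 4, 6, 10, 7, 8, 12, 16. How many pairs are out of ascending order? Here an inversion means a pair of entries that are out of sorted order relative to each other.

2

For each element, count later entries that are smaller:
1 → none → 0
4 → none → 0
6 → none → 0
10 → 7, 8 → 2
7 → none → 0
8 → none → 0
12 → none → 0
16 → none → 0
Sum: 0 + 0 + 0 + 2 + 0 + 0 + 0 + 0 = 2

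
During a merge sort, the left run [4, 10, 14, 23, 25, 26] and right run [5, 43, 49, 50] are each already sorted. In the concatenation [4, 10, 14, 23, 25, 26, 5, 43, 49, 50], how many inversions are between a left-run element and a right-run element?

Split inversions: 5

Count, for every r in R, how many entries of L exceed r:
r = 5: 10, 14, 23, 25, 26 → 5
r = 43: none → 0
r = 49: none → 0
r = 50: none → 0
Cross-inversions: 5 + 0 + 0 + 0 = 5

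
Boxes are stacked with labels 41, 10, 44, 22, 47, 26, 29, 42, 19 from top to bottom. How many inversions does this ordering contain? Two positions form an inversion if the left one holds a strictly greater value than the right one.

Sweep left to right; for each value list the smaller values that follow it:
41: 5
10: 0
44: 5
22: 1
47: 4
26: 1
29: 1
42: 1
19: 0
Sum: 5 + 0 + 5 + 1 + 4 + 1 + 1 + 1 + 0 = 18

18 inversions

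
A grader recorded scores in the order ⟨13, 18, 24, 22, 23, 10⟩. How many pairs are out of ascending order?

7 inversions

Count, for each position, how many later elements it exceeds:
13: 1
18: 1
24: 3
22: 1
23: 1
10: 0
Sum: 1 + 1 + 3 + 1 + 1 + 0 = 7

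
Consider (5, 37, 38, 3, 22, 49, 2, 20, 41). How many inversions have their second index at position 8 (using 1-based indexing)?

4 such elements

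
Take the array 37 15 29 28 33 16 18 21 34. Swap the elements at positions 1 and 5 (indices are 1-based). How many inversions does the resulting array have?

17

Positions 1 and 5 hold 37 and 33; after swapping, the array is [33, 15, 29, 28, 37, 16, 18, 21, 34].
Element-by-element contributions:
33: 6
15: 0
29: 4
28: 3
37: 4
16: 0
18: 0
21: 0
34: 0
Sum: 6 + 0 + 4 + 3 + 4 + 0 + 0 + 0 + 0 = 17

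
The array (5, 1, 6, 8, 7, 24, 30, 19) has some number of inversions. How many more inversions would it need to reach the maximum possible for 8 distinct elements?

Maximum inversions for 8 distinct elements is C(8, 2) = 8·7/2 = 28.
Current inversions — for each element, count later smaller elements:
5: 1
1: 0
6: 0
8: 1
7: 0
24: 1
30: 1
19: 0
Current total: 1 + 0 + 0 + 1 + 0 + 1 + 1 + 0 = 4
Shortfall: 28 − 4 = 24

24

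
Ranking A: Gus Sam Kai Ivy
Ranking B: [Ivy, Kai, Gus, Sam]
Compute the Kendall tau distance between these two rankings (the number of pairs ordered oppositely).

5

Assign each item its position (1..4) in the first ordering, then rewrite the second ordering as that position sequence:
positions: Gus→1, Sam→2, Kai→3, Ivy→4
second ordering as positions: [4, 3, 1, 2]
Discordant pairs = inversions in this position sequence.
4: 3, 1, 2 → 3
3: 1, 2 → 2
1: 0
2: 0
Total: 3 + 2 + 0 + 0 = 5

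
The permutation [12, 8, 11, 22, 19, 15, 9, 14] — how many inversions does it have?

Count, for each position, how many later elements it exceeds:
12: 3
8: 0
11: 1
22: 4
19: 3
15: 2
9: 0
14: 0
Sum: 3 + 0 + 1 + 4 + 3 + 2 + 0 + 0 = 13

13 out-of-order pairs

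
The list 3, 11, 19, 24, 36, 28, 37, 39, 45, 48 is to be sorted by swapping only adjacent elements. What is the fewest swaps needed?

1

Minimum adjacent swaps = number of inversions (each swap of adjacent out-of-order elements removes one inversion and no swap can remove more).
Count inversions — for each element, later elements that are smaller:
3: none → 0
11: none → 0
19: none → 0
24: none → 0
36: 28 → 1
28: none → 0
37: none → 0
39: none → 0
45: none → 0
48: none → 0
Total inversions: 0 + 0 + 0 + 0 + 1 + 0 + 0 + 0 + 0 + 0 = 1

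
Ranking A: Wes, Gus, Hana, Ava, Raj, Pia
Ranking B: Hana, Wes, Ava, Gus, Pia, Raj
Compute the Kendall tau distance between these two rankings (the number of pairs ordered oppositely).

There are 4 discordant pairs.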